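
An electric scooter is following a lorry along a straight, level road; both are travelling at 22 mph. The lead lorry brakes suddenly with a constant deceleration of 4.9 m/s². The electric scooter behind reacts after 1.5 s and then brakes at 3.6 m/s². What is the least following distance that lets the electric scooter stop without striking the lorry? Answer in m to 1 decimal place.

Minimum gap ≈ 18.3 m

22 mph × 0.44704 = 9.8349 m/s.
Leader travels v²/(2a_L) = 96.725 / 9.800 = 9.870 m before stopping.
Follower covers v·t_r = 9.8349 × 1.5 = 14.752 m while reacting, then v²/(2a_F) = 96.725 / 7.200 = 13.434 m while braking, for a total of 14.752 + 13.434 = 28.186 m.
Since a_F ≤ a_L and the follower starts braking later, the follower is never slower than the leader, so the closest approach is when both have stopped.
Minimum gap = 28.186 − 9.870 = 18.316 m.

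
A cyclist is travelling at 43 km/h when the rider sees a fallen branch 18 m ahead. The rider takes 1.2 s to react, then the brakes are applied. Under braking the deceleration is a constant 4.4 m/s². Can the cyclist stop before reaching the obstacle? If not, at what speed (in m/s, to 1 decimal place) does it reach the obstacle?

No — it strikes the obstacle at 10.5 m/s

43 km/h ÷ 3.6 = 11.9444 m/s.
Reaction distance = 11.9444 × 1.2 = 14.333 m.
Braking distance needed to stop: v²/(2a) = 142.669 / 8.800 = 16.212 m, so total needed = 14.333 + 16.212 = 30.545 m > 18 m — it cannot stop.
Distance remaining when braking begins: 18 − 14.333 = 3.667 m.
v² = v₀² − 2a·d = 142.669 − 2 × 4.400 × 3.667 = 110.399 m²/s².
v = √110.399 = 10.507 m/s.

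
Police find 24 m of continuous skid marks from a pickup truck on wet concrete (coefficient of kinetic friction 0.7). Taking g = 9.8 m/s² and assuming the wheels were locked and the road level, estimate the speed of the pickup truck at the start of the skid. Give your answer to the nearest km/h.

Deceleration a = μg = 0.7 × 9.8 = 6.860 m/s².
v = √(2a·d) = √(2 × 6.860 × 24) = √329.280 = 18.1461 m/s.
= 18.1461 × 3.6 = 65.326 km/h.

Initial speed ≈ 65 km/h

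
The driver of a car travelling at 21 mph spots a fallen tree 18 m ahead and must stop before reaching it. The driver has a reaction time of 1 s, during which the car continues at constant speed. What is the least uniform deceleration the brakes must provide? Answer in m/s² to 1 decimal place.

21 mph × 0.44704 = 9.3878 m/s.
Distance covered during reaction = 9.3878 × 1 = 9.388 m.
Distance available for braking: 18 − 9.388 = 8.612 m.
v² = 2a·d ⇒ a = v²/(2d) = 9.3878² / (2 × 8.612) = 88.131 / 17.224 = 5.1168 m/s².

Required deceleration ≈ 5.1 m/s²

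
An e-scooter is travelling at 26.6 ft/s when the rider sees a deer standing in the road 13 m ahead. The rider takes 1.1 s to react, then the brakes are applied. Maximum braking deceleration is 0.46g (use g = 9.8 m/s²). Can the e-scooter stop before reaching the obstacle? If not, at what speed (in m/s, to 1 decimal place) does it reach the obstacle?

No — it strikes the obstacle at 5.4 m/s

26.6 ft/s × 0.3048 = 8.1077 m/s.
a = 0.46 × 9.8 = 4.508 m/s².
Reaction distance = 8.1077 × 1.1 = 8.918 m.
Braking distance needed to stop: v²/(2a) = 65.735 / 9.016 = 7.291 m, so total needed = 8.918 + 7.291 = 16.209 m > 13 m — it cannot stop.
Distance remaining when braking begins: 13 − 8.918 = 4.082 m.
v² = v₀² − 2a·d = 65.735 − 2 × 4.508 × 4.082 = 28.932 m²/s².
v = √28.932 = 5.379 m/s.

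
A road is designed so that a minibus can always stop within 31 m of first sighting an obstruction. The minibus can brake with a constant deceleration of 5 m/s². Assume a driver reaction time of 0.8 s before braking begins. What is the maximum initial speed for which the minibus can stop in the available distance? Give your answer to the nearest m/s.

Stopping distance: v·t_r + v²/(2a) = 31 with t_r = 0.8 s and a = 5.000 m/s².
So v² + 8.000 v − 310.00 = 0.
Positive root: v = −a·t_r + √((a·t_r)² + 2a·d) = −4.000 + √(16.000 + 310.00) = 14.0555 m/s.

Maximum speed ≈ 14 m/s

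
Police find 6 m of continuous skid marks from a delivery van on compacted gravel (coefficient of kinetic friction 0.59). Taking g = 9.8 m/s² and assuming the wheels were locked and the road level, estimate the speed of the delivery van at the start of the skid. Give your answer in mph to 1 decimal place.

Initial speed ≈ 18.6 mph

Deceleration a = μg = 0.59 × 9.8 = 5.782 m/s².
v = √(2a·d) = √(2 × 5.782 × 6) = √69.384 = 8.3297 m/s.
= 8.3297 ÷ 0.44704 = 18.633 mph.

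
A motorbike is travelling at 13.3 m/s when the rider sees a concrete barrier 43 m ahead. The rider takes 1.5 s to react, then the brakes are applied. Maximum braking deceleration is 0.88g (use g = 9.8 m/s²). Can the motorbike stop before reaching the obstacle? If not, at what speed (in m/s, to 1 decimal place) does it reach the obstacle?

Yes — it stops about 12.8 m short of the obstacle, so it never reaches it

a = 0.88 × 9.8 = 8.624 m/s².
Reaction distance = 13.3000 × 1.5 = 19.950 m.
Braking distance = v²/(2a) = 176.890 / 17.248 = 10.256 m.
Total stopping distance = 19.950 + 10.256 = 30.206 m, vs 43 m available — it stops with 43 − 30.206 = 12.794 m to spare.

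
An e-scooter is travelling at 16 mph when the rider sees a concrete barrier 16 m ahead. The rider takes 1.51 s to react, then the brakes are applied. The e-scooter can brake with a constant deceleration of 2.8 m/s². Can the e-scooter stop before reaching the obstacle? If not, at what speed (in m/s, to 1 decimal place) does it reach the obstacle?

No — it strikes the obstacle at 4.7 m/s

16 mph × 0.44704 = 7.1526 m/s.
Reaction distance = 7.1526 × 1.51 = 10.800 m.
Braking distance needed to stop: v²/(2a) = 51.160 / 5.600 = 9.136 m, so total needed = 10.800 + 9.136 = 19.936 m > 16 m — it cannot stop.
Distance remaining when braking begins: 16 − 10.800 = 5.200 m.
v² = v₀² − 2a·d = 51.160 − 2 × 2.800 × 5.200 = 22.040 m²/s².
v = √22.040 = 4.695 m/s.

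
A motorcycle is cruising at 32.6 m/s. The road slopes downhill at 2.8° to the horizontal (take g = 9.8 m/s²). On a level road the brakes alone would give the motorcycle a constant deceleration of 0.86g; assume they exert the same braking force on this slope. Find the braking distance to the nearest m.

a = 0.86 × 9.8 = 8.428 m/s².
Gravity along the downhill slope reduces the braking deceleration: a_eff = 8.428 − 9.8·sin 2.8° = 8.428 − 0.479 = 7.949 m/s².
Braking distance = v²/(2a) = 32.6000² / (2 × 7.949) = 1062.760 / 15.898 = 66.849 m.

Braking distance ≈ 67 m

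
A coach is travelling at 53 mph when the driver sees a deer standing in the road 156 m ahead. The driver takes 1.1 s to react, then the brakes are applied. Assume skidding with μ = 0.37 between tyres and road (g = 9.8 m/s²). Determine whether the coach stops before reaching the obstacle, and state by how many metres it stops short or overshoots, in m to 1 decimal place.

53 mph × 0.44704 = 23.6931 m/s.
a = μg = 0.37 × 9.8 = 3.626 m/s².
Reaction distance = 23.6931 × 1.1 = 26.062 m.
Braking distance = v²/(2a) = 561.363 / 7.252 = 77.408 m.
Total stopping distance = 26.062 + 77.408 = 103.470 m, vs 156 m available — it stops with 156 − 103.470 = 52.530 m to spare.

Yes — it stops 52.5 m short of the obstacle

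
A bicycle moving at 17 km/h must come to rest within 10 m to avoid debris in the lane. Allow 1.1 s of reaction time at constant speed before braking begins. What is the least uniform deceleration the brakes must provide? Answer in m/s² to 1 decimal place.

Required deceleration ≈ 2.3 m/s²

17 km/h ÷ 3.6 = 4.7222 m/s.
Distance covered during reaction = 4.7222 × 1.1 = 5.194 m.
Distance available for braking: 10 − 5.194 = 4.806 m.
v² = 2a·d ⇒ a = v²/(2d) = 4.7222² / (2 × 4.806) = 22.299 / 9.612 = 2.3199 m/s².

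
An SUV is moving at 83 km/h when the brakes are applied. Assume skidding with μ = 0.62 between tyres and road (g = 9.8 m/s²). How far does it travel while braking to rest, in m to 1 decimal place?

83 km/h ÷ 3.6 = 23.0556 m/s.
a = μg = 0.62 × 9.8 = 6.076 m/s².
Braking distance = v²/(2a) = 23.0556² / (2 × 6.076) = 531.561 / 12.152 = 43.743 m.

Braking distance ≈ 43.7 m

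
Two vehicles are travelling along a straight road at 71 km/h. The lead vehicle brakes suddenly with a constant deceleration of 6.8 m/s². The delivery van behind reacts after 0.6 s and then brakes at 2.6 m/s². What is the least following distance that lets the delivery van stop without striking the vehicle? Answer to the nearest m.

71 km/h ÷ 3.6 = 19.7222 m/s.
Leader travels v²/(2a_L) = 388.965 / 13.600 = 28.600 m before stopping.
Follower covers v·t_r = 19.7222 × 0.6 = 11.833 m while reacting, then v²/(2a_F) = 388.965 / 5.200 = 74.801 m while braking, for a total of 11.833 + 74.801 = 86.634 m.
Since a_F ≤ a_L and the follower starts braking later, the follower is never slower than the leader, so the closest approach is when both have stopped.
Minimum gap = 86.634 − 28.600 = 58.034 m.

Minimum gap ≈ 58 m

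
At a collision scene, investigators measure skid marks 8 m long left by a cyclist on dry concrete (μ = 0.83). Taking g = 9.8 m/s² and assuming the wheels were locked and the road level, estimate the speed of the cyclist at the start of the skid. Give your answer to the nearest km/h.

Initial speed ≈ 41 km/h

Deceleration a = μg = 0.83 × 9.8 = 8.134 m/s².
v = √(2a·d) = √(2 × 8.134 × 8) = √130.144 = 11.4081 m/s.
= 11.4081 × 3.6 = 41.069 km/h.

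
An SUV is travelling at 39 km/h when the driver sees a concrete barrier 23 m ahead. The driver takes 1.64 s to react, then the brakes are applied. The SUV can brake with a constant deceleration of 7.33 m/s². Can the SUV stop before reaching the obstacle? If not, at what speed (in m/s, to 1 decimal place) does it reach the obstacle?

39 km/h ÷ 3.6 = 10.8333 m/s.
Reaction distance = 10.8333 × 1.64 = 17.767 m.
Braking distance needed to stop: v²/(2a) = 117.360 / 14.660 = 8.005 m, so total needed = 17.767 + 8.005 = 25.772 m > 23 m — it cannot stop.
Distance remaining when braking begins: 23 − 17.767 = 5.233 m.
v² = v₀² − 2a·d = 117.360 − 2 × 7.330 × 5.233 = 40.644 m²/s².
v = √40.644 = 6.375 m/s.

No — it strikes the obstacle at 6.4 m/s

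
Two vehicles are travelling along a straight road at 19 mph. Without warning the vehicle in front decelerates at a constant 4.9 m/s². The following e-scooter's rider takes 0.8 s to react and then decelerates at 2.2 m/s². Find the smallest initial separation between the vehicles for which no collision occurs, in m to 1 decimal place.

Minimum gap ≈ 15.8 m

19 mph × 0.44704 = 8.4938 m/s.
Leader travels v²/(2a_L) = 72.145 / 9.800 = 7.362 m before stopping.
Follower covers v·t_r = 8.4938 × 0.8 = 6.795 m while reacting, then v²/(2a_F) = 72.145 / 4.400 = 16.397 m while braking, for a total of 6.795 + 16.397 = 23.192 m.
Since a_F ≤ a_L and the follower starts braking later, the follower is never slower than the leader, so the closest approach is when both have stopped.
Minimum gap = 23.192 − 7.362 = 15.830 m.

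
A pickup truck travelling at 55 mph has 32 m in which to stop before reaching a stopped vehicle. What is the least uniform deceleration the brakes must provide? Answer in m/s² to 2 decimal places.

Required deceleration ≈ 9.45 m/s²

55 mph × 0.44704 = 24.5872 m/s.
v² = 2a·d ⇒ a = v²/(2d) = 24.5872² / (2 × 32.000) = 604.530 / 64.000 = 9.4458 m/s².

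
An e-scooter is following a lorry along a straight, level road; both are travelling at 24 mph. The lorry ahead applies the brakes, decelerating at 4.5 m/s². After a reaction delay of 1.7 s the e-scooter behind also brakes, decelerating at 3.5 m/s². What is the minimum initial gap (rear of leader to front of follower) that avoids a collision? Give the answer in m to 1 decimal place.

Minimum gap ≈ 21.9 m

24 mph × 0.44704 = 10.7290 m/s.
Leader travels v²/(2a_L) = 115.111 / 9.000 = 12.790 m before stopping.
Follower covers v·t_r = 10.7290 × 1.7 = 18.239 m while reacting, then v²/(2a_F) = 115.111 / 7.000 = 16.444 m while braking, for a total of 18.239 + 16.444 = 34.683 m.
Since a_F ≤ a_L and the follower starts braking later, the follower is never slower than the leader, so the closest approach is when both have stopped.
Minimum gap = 34.683 − 12.790 = 21.893 m.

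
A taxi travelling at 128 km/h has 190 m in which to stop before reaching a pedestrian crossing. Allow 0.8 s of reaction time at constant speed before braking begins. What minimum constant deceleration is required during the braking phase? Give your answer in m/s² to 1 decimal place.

128 km/h ÷ 3.6 = 35.5556 m/s.
Distance covered during reaction = 35.5556 × 0.8 = 28.444 m.
Distance available for braking: 190 − 28.444 = 161.556 m.
v² = 2a·d ⇒ a = v²/(2d) = 35.5556² / (2 × 161.556) = 1264.201 / 323.112 = 3.9126 m/s².

Required deceleration ≈ 3.9 m/s²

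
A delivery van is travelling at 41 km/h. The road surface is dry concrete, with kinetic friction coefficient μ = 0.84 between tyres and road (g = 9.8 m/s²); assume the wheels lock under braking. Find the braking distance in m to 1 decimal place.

Braking distance ≈ 7.9 m

41 km/h ÷ 3.6 = 11.3889 m/s.
a = μg = 0.84 × 9.8 = 8.232 m/s².
Braking distance = v²/(2a) = 11.3889² / (2 × 8.232) = 129.707 / 16.464 = 7.878 m.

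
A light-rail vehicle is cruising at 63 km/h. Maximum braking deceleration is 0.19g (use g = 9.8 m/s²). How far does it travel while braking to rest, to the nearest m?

Braking distance ≈ 82 m

63 km/h ÷ 3.6 = 17.5000 m/s.
a = 0.19 × 9.8 = 1.862 m/s².
Braking distance = v²/(2a) = 17.5000² / (2 × 1.862) = 306.250 / 3.724 = 82.237 m.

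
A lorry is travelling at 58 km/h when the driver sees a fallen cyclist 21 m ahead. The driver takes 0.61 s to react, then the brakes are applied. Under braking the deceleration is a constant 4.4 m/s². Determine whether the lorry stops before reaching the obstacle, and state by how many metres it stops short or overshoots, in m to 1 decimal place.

No — it overshoots by 18.3 m

58 km/h ÷ 3.6 = 16.1111 m/s.
Reaction distance = 16.1111 × 0.61 = 9.828 m.
Braking distance = v²/(2a) = 259.568 / 8.800 = 29.496 m.
Total stopping distance = 9.828 + 29.496 = 39.324 m, vs 21 m available — it cannot stop in time and overshoots by 39.324 − 21 = 18.324 m.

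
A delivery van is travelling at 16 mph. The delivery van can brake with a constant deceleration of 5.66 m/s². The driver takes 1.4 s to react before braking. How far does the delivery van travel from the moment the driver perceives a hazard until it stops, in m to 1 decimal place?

16 mph × 0.44704 = 7.1526 m/s.
Reaction distance = v·t_r = 7.1526 × 1.4 = 10.014 m.
Braking distance = v²/(2a) = 7.1526² / (2 × 5.660) = 51.160 / 11.320 = 4.519 m.
Total = 10.014 + 4.519 = 14.533 m.

Total stopping distance ≈ 14.5 m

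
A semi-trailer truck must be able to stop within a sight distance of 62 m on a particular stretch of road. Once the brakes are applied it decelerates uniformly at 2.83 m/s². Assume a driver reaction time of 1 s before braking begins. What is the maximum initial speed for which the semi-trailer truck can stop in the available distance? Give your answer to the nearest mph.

Stopping distance: v·t_r + v²/(2a) = 62 with t_r = 1 s and a = 2.830 m/s².
So v² + 5.660 v − 350.92 = 0.
Positive root: v = −a·t_r + √((a·t_r)² + 2a·d) = −2.830 + √(8.009 + 350.92) = 16.1154 m/s.
16.1154 m/s ÷ 0.44704 = 36.049 mph.

Maximum speed ≈ 36 mph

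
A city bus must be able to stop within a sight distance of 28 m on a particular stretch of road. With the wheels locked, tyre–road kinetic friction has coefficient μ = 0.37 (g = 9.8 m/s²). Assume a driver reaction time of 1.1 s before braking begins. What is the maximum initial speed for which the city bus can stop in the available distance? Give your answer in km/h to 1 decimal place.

a = μg = 0.37 × 9.8 = 3.626 m/s².
Stopping distance: v·t_r + v²/(2a) = 28 with t_r = 1.1 s and a = 3.626 m/s².
So v² + 7.977 v − 203.06 = 0.
Positive root: v = −a·t_r + √((a·t_r)² + 2a·d) = −3.989 + √(15.912 + 203.06) = 10.8087 m/s.
10.8087 m/s × 3.6 = 38.911 km/h.

Maximum speed ≈ 38.9 km/h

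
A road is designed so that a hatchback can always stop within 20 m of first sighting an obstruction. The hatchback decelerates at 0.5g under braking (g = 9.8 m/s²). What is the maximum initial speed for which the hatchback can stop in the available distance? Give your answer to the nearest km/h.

Maximum speed ≈ 50 km/h

a = 0.5 × 9.8 = 4.900 m/s².
v²/(2a) = d ⇒ v = √(2 × 4.900 × 20) = √196.00 = 14.0000 m/s.
14.0000 m/s × 3.6 = 50.400 km/h.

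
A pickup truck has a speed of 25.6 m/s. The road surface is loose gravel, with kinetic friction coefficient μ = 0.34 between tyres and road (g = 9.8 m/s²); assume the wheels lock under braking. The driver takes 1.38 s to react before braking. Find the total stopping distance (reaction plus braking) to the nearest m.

Total stopping distance ≈ 134 m

a = μg = 0.34 × 9.8 = 3.332 m/s².
Reaction distance = v·t_r = 25.6000 × 1.38 = 35.328 m.
Braking distance = v²/(2a) = 25.6000² / (2 × 3.332) = 655.360 / 6.664 = 98.343 m.
Total = 35.328 + 98.343 = 133.671 m.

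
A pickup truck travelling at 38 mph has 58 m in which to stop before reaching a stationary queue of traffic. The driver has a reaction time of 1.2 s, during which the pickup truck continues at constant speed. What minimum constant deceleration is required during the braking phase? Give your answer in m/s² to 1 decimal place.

38 mph × 0.44704 = 16.9875 m/s.
Distance covered during reaction = 16.9875 × 1.2 = 20.385 m.
Distance available for braking: 58 − 20.385 = 37.615 m.
v² = 2a·d ⇒ a = v²/(2d) = 16.9875² / (2 × 37.615) = 288.575 / 75.230 = 3.8359 m/s².

Required deceleration ≈ 3.8 m/s²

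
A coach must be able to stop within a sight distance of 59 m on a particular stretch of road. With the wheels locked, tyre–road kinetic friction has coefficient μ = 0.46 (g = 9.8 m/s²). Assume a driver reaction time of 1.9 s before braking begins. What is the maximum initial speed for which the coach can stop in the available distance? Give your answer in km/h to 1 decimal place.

a = μg = 0.46 × 9.8 = 4.508 m/s².
Stopping distance: v·t_r + v²/(2a) = 59 with t_r = 1.9 s and a = 4.508 m/s².
So v² + 17.130 v − 531.94 = 0.
Positive root: v = −a·t_r + √((a·t_r)² + 2a·d) = −8.565 + √(73.359 + 531.94) = 16.0378 m/s.
16.0378 m/s × 3.6 = 57.736 km/h.

Maximum speed ≈ 57.7 km/h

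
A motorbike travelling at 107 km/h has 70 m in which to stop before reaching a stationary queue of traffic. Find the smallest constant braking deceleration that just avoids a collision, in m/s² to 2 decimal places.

107 km/h ÷ 3.6 = 29.7222 m/s.
v² = 2a·d ⇒ a = v²/(2d) = 29.7222² / (2 × 70.000) = 883.409 / 140.000 = 6.3101 m/s².

Required deceleration ≈ 6.31 m/s²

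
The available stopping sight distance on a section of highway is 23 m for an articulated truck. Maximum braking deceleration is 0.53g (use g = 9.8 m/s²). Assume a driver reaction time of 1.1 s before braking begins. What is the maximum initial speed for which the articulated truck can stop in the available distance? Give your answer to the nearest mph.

a = 0.53 × 9.8 = 5.194 m/s².
Stopping distance: v·t_r + v²/(2a) = 23 with t_r = 1.1 s and a = 5.194 m/s².
So v² + 11.427 v − 238.92 = 0.
Positive root: v = −a·t_r + √((a·t_r)² + 2a·d) = −5.713 + √(32.638 + 238.92) = 10.7660 m/s.
10.7660 m/s ÷ 0.44704 = 24.083 mph.

Maximum speed ≈ 24 mph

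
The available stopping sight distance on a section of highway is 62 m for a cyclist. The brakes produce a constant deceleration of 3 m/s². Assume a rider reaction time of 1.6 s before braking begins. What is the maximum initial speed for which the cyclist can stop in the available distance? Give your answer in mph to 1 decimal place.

Maximum speed ≈ 33.7 mph

Stopping distance: v·t_r + v²/(2a) = 62 with t_r = 1.6 s and a = 3.000 m/s².
So v² + 9.600 v − 372.00 = 0.
Positive root: v = −a·t_r + √((a·t_r)² + 2a·d) = −4.800 + √(23.040 + 372.00) = 15.0756 m/s.
15.0756 m/s ÷ 0.44704 = 33.723 mph.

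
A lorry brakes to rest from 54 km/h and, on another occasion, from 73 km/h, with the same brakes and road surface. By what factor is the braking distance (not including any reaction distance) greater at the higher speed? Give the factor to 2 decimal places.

Braking distance d = v²/(2a), so with a fixed, d ∝ v².
Factor = (73/54)² = 1.3519² = 1.8276.

Factor ≈ 1.83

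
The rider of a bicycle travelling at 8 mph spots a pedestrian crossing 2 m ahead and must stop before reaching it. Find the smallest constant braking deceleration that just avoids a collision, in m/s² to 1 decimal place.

8 mph × 0.44704 = 3.5763 m/s.
v² = 2a·d ⇒ a = v²/(2d) = 3.5763² / (2 × 2.000) = 12.790 / 4.000 = 3.1975 m/s².

Required deceleration ≈ 3.2 m/s²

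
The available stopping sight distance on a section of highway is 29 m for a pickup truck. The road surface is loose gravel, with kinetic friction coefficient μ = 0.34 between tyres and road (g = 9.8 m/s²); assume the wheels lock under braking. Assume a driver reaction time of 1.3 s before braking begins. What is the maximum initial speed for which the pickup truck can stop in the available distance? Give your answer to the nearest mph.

a = μg = 0.34 × 9.8 = 3.332 m/s².
Stopping distance: v·t_r + v²/(2a) = 29 with t_r = 1.3 s and a = 3.332 m/s².
So v² + 8.663 v − 193.26 = 0.
Positive root: v = −a·t_r + √((a·t_r)² + 2a·d) = −4.332 + √(18.766 + 193.26) = 10.2291 m/s.
10.2291 m/s ÷ 0.44704 = 22.882 mph.

Maximum speed ≈ 23 mph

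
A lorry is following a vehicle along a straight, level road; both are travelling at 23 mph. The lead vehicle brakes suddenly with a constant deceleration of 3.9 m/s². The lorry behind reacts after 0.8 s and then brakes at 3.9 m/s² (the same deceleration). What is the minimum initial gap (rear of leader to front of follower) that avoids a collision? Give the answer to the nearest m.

23 mph × 0.44704 = 10.2819 m/s.
Leader travels v²/(2a_L) = 105.717 / 7.800 = 13.553 m before stopping.
Follower covers v·t_r = 10.2819 × 0.8 = 8.226 m while reacting, then v²/(2a_F) = 105.717 / 7.800 = 13.553 m while braking, for a total of 8.226 + 13.553 = 21.779 m.
Since a_F ≤ a_L and the follower starts braking later, the follower is never slower than the leader, so the closest approach is when both have stopped.
Minimum gap = 21.779 − 13.553 = 8.226 m.

Minimum gap ≈ 8 m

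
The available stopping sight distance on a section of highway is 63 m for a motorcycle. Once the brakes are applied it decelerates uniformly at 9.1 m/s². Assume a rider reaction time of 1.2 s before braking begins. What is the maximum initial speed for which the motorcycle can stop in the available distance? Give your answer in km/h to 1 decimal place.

Stopping distance: v·t_r + v²/(2a) = 63 with t_r = 1.2 s and a = 9.100 m/s².
So v² + 21.840 v − 1146.60 = 0.
Positive root: v = −a·t_r + √((a·t_r)² + 2a·d) = −10.920 + √(119.246 + 1146.60) = 24.6587 m/s.
24.6587 m/s × 3.6 = 88.771 km/h.

Maximum speed ≈ 88.8 km/h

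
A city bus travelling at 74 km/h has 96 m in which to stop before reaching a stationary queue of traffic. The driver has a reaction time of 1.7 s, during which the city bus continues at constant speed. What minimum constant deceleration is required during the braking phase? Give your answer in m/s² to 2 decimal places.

Required deceleration ≈ 3.46 m/s²

74 km/h ÷ 3.6 = 20.5556 m/s.
Distance covered during reaction = 20.5556 × 1.7 = 34.945 m.
Distance available for braking: 96 − 34.945 = 61.055 m.
v² = 2a·d ⇒ a = v²/(2d) = 20.5556² / (2 × 61.055) = 422.533 / 122.110 = 3.4603 m/s².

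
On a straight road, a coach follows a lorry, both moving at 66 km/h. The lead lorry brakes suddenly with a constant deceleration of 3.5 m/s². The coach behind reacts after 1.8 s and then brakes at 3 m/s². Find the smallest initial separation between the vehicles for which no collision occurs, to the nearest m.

66 km/h ÷ 3.6 = 18.3333 m/s.
Leader travels v²/(2a_L) = 336.110 / 7.000 = 48.016 m before stopping.
Follower covers v·t_r = 18.3333 × 1.8 = 33.000 m while reacting, then v²/(2a_F) = 336.110 / 6.000 = 56.018 m while braking, for a total of 33.000 + 56.018 = 89.018 m.
Since a_F ≤ a_L and the follower starts braking later, the follower is never slower than the leader, so the closest approach is when both have stopped.
Minimum gap = 89.018 − 48.016 = 41.002 m.

Minimum gap ≈ 41 m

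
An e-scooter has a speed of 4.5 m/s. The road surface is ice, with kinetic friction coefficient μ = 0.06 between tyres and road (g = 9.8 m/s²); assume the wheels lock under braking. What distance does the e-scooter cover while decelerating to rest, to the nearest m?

a = μg = 0.06 × 9.8 = 0.588 m/s².
Braking distance = v²/(2a) = 4.5000² / (2 × 0.588) = 20.250 / 1.176 = 17.219 m.

Braking distance ≈ 17 m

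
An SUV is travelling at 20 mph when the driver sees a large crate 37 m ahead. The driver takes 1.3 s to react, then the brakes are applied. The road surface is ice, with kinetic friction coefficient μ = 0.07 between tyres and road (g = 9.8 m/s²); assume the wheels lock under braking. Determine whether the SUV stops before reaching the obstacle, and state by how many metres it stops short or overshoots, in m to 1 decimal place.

20 mph × 0.44704 = 8.9408 m/s.
a = μg = 0.07 × 9.8 = 0.686 m/s².
Reaction distance = 8.9408 × 1.3 = 11.623 m.
Braking distance = v²/(2a) = 79.938 / 1.372 = 58.264 m.
Total stopping distance = 11.623 + 58.264 = 69.887 m, vs 37 m available — it cannot stop in time and overshoots by 69.887 − 37 = 32.887 m.

No — it overshoots by 32.9 m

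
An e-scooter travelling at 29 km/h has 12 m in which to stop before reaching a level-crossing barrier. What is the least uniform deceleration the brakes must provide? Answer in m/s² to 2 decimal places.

29 km/h ÷ 3.6 = 8.0556 m/s.
v² = 2a·d ⇒ a = v²/(2d) = 8.0556² / (2 × 12.000) = 64.893 / 24.000 = 2.7039 m/s².

Required deceleration ≈ 2.70 m/s²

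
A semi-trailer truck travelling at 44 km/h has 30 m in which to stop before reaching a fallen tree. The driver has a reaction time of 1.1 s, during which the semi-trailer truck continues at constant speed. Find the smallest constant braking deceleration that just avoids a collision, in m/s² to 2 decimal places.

Required deceleration ≈ 4.51 m/s²

44 km/h ÷ 3.6 = 12.2222 m/s.
Distance covered during reaction = 12.2222 × 1.1 = 13.444 m.
Distance available for braking: 30 − 13.444 = 16.556 m.
v² = 2a·d ⇒ a = v²/(2d) = 12.2222² / (2 × 16.556) = 149.382 / 33.112 = 4.5114 m/s².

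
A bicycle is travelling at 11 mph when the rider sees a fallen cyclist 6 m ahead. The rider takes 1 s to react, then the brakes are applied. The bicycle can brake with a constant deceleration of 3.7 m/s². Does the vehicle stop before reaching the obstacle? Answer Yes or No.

No

11 mph × 0.44704 = 4.9174 m/s.
Reaction distance = 4.9174 × 1 = 4.917 m.
Braking distance = v²/(2a) = 24.181 / 7.400 = 3.268 m.
Total stopping distance = 4.917 + 3.268 = 8.185 m, vs 6 m available — it cannot stop in time and overshoots by 8.185 − 6 = 2.185 m.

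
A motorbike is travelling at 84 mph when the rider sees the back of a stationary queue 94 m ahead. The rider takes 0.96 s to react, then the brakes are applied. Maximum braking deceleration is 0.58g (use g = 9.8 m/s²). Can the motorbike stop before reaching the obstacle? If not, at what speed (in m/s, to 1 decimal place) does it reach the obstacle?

84 mph × 0.44704 = 37.5514 m/s.
a = 0.58 × 9.8 = 5.684 m/s².
Reaction distance = 37.5514 × 0.96 = 36.049 m.
Braking distance needed to stop: v²/(2a) = 1410.108 / 11.368 = 124.042 m, so total needed = 36.049 + 124.042 = 160.091 m > 94 m — it cannot stop.
Distance remaining when braking begins: 94 − 36.049 = 57.951 m.
v² = v₀² − 2a·d = 1410.108 − 2 × 5.684 × 57.951 = 751.321 m²/s².
v = √751.321 = 27.410 m/s.

No — it strikes the obstacle at 27.4 m/s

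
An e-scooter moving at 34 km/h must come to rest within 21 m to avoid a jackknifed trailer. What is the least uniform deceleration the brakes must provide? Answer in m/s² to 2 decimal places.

34 km/h ÷ 3.6 = 9.4444 m/s.
v² = 2a·d ⇒ a = v²/(2d) = 9.4444² / (2 × 21.000) = 89.197 / 42.000 = 2.1237 m/s².

Required deceleration ≈ 2.12 m/s²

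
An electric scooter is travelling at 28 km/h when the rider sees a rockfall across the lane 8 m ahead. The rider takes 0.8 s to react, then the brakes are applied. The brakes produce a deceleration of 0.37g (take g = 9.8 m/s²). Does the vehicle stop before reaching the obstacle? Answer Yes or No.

28 km/h ÷ 3.6 = 7.7778 m/s.
a = 0.37 × 9.8 = 3.626 m/s².
Reaction distance = 7.7778 × 0.8 = 6.222 m.
Braking distance = v²/(2a) = 60.494 / 7.252 = 8.342 m.
Total stopping distance = 6.222 + 8.342 = 14.564 m, vs 8 m available — it cannot stop in time and overshoots by 14.564 − 8 = 6.564 m.

No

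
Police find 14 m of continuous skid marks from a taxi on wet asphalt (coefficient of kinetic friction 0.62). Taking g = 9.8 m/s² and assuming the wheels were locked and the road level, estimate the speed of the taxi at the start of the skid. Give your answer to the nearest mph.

Initial speed ≈ 29 mph

Deceleration a = μg = 0.62 × 9.8 = 6.076 m/s².
v = √(2a·d) = √(2 × 6.076 × 14) = √170.128 = 13.0433 m/s.
= 13.0433 ÷ 0.44704 = 29.177 mph.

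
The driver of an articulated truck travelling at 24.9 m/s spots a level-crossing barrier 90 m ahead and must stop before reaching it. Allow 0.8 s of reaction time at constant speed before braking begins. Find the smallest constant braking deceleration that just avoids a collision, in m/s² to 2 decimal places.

Distance covered during reaction = 24.9000 × 0.8 = 19.920 m.
Distance available for braking: 90 − 19.920 = 70.080 m.
v² = 2a·d ⇒ a = v²/(2d) = 24.9000² / (2 × 70.080) = 620.010 / 140.160 = 4.4236 m/s².

Required deceleration ≈ 4.42 m/s²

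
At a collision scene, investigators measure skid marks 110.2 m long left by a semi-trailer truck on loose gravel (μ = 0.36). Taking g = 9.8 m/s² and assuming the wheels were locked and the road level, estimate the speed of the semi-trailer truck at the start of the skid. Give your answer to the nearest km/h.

Initial speed ≈ 100 km/h

Deceleration a = μg = 0.36 × 9.8 = 3.528 m/s².
v = √(2a·d) = √(2 × 3.528 × 110.2) = √777.571 = 27.8850 m/s.
= 27.8850 × 3.6 = 100.386 km/h.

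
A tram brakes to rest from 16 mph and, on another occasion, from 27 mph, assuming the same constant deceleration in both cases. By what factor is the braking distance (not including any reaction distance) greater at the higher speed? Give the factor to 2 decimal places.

Factor ≈ 2.85

Braking distance d = v²/(2a), so with a fixed, d ∝ v².
Factor = (27/16)² = 1.6875² = 2.8477.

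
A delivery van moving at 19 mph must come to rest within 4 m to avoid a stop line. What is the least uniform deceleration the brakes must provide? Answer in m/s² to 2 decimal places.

19 mph × 0.44704 = 8.4938 m/s.
v² = 2a·d ⇒ a = v²/(2d) = 8.4938² / (2 × 4.000) = 72.145 / 8.000 = 9.0181 m/s².

Required deceleration ≈ 9.02 m/s²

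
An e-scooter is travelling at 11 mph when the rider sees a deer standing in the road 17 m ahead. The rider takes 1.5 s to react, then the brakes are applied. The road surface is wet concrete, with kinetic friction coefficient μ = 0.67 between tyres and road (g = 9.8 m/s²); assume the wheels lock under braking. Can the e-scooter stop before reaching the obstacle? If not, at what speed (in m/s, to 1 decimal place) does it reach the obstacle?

Yes — it stops about 7.8 m short of the obstacle, so it never reaches it

11 mph × 0.44704 = 4.9174 m/s.
a = μg = 0.67 × 9.8 = 6.566 m/s².
Reaction distance = 4.9174 × 1.5 = 7.376 m.
Braking distance = v²/(2a) = 24.181 / 13.132 = 1.841 m.
Total stopping distance = 7.376 + 1.841 = 9.217 m, vs 17 m available — it stops with 17 − 9.217 = 7.783 m to spare.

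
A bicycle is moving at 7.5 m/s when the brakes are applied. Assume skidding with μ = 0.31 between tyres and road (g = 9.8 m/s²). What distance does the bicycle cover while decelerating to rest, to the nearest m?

Braking distance ≈ 9 m

a = μg = 0.31 × 9.8 = 3.038 m/s².
Braking distance = v²/(2a) = 7.5000² / (2 × 3.038) = 56.250 / 6.076 = 9.258 m.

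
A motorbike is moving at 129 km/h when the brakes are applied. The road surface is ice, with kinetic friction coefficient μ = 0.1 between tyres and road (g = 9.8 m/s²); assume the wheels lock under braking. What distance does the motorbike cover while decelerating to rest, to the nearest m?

Braking distance ≈ 655 m

129 km/h ÷ 3.6 = 35.8333 m/s.
a = μg = 0.1 × 9.8 = 0.980 m/s².
Braking distance = v²/(2a) = 35.8333² / (2 × 0.980) = 1284.025 / 1.960 = 655.115 m.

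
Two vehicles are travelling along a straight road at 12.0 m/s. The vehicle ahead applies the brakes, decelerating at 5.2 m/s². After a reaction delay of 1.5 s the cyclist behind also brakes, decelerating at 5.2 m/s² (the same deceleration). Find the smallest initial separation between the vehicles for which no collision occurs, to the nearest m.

Minimum gap ≈ 18 m

Leader travels v²/(2a_L) = 144.000 / 10.400 = 13.846 m before stopping.
Follower covers v·t_r = 12.0000 × 1.5 = 18.000 m while reacting, then v²/(2a_F) = 144.000 / 10.400 = 13.846 m while braking, for a total of 18.000 + 13.846 = 31.846 m.
Since a_F ≤ a_L and the follower starts braking later, the follower is never slower than the leader, so the closest approach is when both have stopped.
Minimum gap = 31.846 − 13.846 = 18.000 m.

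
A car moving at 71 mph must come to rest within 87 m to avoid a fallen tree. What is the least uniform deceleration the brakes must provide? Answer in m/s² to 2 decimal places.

71 mph × 0.44704 = 31.7398 m/s.
v² = 2a·d ⇒ a = v²/(2d) = 31.7398² / (2 × 87.000) = 1007.415 / 174.000 = 5.7897 m/s².

Required deceleration ≈ 5.79 m/s²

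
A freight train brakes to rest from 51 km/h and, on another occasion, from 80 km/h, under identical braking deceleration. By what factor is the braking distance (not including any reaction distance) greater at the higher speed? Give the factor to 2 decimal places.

Braking distance d = v²/(2a), so with a fixed, d ∝ v².
Factor = (80/51)² = 1.5686² = 2.4605.

Factor ≈ 2.46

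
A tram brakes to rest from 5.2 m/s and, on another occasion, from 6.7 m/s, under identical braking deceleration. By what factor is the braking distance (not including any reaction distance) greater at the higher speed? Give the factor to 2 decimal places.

Braking distance d = v²/(2a), so with a fixed, d ∝ v².
Factor = (6.7/5.2)² = 1.2885² = 1.6602.

Factor ≈ 1.66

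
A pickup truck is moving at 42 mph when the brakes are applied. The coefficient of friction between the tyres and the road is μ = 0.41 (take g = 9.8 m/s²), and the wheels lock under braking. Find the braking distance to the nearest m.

Braking distance ≈ 44 m

42 mph × 0.44704 = 18.7757 m/s.
a = μg = 0.41 × 9.8 = 4.018 m/s².
Braking distance = v²/(2a) = 18.7757² / (2 × 4.018) = 352.527 / 8.036 = 43.868 m.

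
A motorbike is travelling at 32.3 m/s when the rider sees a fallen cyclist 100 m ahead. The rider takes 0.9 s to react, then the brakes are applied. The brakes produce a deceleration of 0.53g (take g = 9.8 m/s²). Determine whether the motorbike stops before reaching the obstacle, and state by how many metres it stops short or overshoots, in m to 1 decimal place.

a = 0.53 × 9.8 = 5.194 m/s².
Reaction distance = 32.3000 × 0.9 = 29.070 m.
Braking distance = v²/(2a) = 1043.290 / 10.388 = 100.432 m.
Total stopping distance = 29.070 + 100.432 = 129.502 m, vs 100 m available — it cannot stop in time and overshoots by 129.502 − 100 = 29.502 m.

No — it overshoots by 29.5 m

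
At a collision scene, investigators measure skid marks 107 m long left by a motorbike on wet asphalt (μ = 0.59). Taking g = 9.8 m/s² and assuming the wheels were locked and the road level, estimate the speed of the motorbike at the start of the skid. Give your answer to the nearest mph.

Deceleration a = μg = 0.59 × 9.8 = 5.782 m/s².
v = √(2a·d) = √(2 × 5.782 × 107) = √1237.348 = 35.1760 m/s.
= 35.1760 ÷ 0.44704 = 78.686 mph.

Initial speed ≈ 79 mph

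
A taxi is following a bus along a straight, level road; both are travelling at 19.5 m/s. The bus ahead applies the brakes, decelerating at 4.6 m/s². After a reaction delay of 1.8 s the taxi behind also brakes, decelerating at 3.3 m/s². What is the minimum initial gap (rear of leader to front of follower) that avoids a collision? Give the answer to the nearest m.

Minimum gap ≈ 51 m

Leader travels v²/(2a_L) = 380.250 / 9.200 = 41.332 m before stopping.
Follower covers v·t_r = 19.5000 × 1.8 = 35.100 m while reacting, then v²/(2a_F) = 380.250 / 6.600 = 57.614 m while braking, for a total of 35.100 + 57.614 = 92.714 m.
Since a_F ≤ a_L and the follower starts braking later, the follower is never slower than the leader, so the closest approach is when both have stopped.
Minimum gap = 92.714 − 41.332 = 51.382 m.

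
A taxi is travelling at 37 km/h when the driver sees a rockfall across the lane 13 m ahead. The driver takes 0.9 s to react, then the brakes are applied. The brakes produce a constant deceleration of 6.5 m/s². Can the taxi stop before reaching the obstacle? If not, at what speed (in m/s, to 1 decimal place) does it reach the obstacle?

No — it strikes the obstacle at 7.5 m/s

37 km/h ÷ 3.6 = 10.2778 m/s.
Reaction distance = 10.2778 × 0.9 = 9.250 m.
Braking distance needed to stop: v²/(2a) = 105.633 / 13.000 = 8.126 m, so total needed = 9.250 + 8.126 = 17.376 m > 13 m — it cannot stop.
Distance remaining when braking begins: 13 − 9.250 = 3.750 m.
v² = v₀² − 2a·d = 105.633 − 2 × 6.500 × 3.750 = 56.883 m²/s².
v = √56.883 = 7.542 m/s.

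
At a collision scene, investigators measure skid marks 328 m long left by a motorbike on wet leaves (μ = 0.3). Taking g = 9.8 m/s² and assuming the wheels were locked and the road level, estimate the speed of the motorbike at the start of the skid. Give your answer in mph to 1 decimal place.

Deceleration a = μg = 0.3 × 9.8 = 2.940 m/s².
v = √(2a·d) = √(2 × 2.940 × 328) = √1928.640 = 43.9163 m/s.
= 43.9163 ÷ 0.44704 = 98.238 mph.

Initial speed ≈ 98.2 mph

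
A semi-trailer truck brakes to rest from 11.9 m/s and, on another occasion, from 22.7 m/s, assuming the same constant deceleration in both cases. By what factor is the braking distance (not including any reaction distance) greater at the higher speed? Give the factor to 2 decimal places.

Factor ≈ 3.64

Braking distance d = v²/(2a), so with a fixed, d ∝ v².
Factor = (22.7/11.9)² = 1.9076² = 3.6389.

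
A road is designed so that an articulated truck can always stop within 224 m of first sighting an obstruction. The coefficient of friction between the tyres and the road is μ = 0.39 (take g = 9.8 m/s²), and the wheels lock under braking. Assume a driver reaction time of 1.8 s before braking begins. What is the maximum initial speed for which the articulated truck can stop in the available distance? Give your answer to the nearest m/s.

a = μg = 0.39 × 9.8 = 3.822 m/s².
Stopping distance: v·t_r + v²/(2a) = 224 with t_r = 1.8 s and a = 3.822 m/s².
So v² + 13.759 v − 1712.26 = 0.
Positive root: v = −a·t_r + √((a·t_r)² + 2a·d) = −6.880 + √(47.334 + 1712.26) = 35.0675 m/s.

Maximum speed ≈ 35 m/s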